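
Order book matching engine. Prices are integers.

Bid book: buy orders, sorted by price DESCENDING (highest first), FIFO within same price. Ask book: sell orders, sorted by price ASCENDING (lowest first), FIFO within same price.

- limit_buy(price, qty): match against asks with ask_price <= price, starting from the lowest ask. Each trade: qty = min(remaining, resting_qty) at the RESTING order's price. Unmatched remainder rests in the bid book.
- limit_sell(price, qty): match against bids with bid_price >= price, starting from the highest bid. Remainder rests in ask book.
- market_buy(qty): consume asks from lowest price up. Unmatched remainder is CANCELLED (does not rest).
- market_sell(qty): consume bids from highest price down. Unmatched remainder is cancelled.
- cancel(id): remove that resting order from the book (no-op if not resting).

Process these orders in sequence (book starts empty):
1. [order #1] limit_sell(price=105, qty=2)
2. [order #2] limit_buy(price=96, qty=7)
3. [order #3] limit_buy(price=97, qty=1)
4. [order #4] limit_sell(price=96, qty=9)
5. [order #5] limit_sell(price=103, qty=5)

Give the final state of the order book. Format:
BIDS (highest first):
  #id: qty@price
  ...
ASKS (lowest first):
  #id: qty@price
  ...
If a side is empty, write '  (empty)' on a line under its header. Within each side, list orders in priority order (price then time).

After op 1 [order #1] limit_sell(price=105, qty=2): fills=none; bids=[-] asks=[#1:2@105]
After op 2 [order #2] limit_buy(price=96, qty=7): fills=none; bids=[#2:7@96] asks=[#1:2@105]
After op 3 [order #3] limit_buy(price=97, qty=1): fills=none; bids=[#3:1@97 #2:7@96] asks=[#1:2@105]
After op 4 [order #4] limit_sell(price=96, qty=9): fills=#3x#4:1@97 #2x#4:7@96; bids=[-] asks=[#4:1@96 #1:2@105]
After op 5 [order #5] limit_sell(price=103, qty=5): fills=none; bids=[-] asks=[#4:1@96 #5:5@103 #1:2@105]

Answer: BIDS (highest first):
  (empty)
ASKS (lowest first):
  #4: 1@96
  #5: 5@103
  #1: 2@105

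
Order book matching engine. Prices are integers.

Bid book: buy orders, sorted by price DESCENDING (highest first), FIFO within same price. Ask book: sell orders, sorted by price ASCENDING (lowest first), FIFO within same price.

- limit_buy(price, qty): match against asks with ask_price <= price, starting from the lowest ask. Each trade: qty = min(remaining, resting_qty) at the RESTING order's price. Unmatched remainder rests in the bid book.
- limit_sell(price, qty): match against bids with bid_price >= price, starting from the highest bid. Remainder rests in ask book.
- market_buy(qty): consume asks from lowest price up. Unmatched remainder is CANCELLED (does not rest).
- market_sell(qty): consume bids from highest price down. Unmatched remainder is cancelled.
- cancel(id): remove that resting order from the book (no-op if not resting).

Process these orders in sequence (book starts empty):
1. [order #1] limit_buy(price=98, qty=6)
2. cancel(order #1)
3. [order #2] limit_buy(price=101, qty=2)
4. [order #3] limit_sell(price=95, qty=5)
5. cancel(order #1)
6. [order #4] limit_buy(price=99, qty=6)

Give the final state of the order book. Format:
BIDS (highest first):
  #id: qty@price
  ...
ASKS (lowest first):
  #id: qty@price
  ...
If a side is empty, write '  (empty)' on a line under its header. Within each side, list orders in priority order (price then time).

Answer: BIDS (highest first):
  #4: 3@99
ASKS (lowest first):
  (empty)

Derivation:
After op 1 [order #1] limit_buy(price=98, qty=6): fills=none; bids=[#1:6@98] asks=[-]
After op 2 cancel(order #1): fills=none; bids=[-] asks=[-]
After op 3 [order #2] limit_buy(price=101, qty=2): fills=none; bids=[#2:2@101] asks=[-]
After op 4 [order #3] limit_sell(price=95, qty=5): fills=#2x#3:2@101; bids=[-] asks=[#3:3@95]
After op 5 cancel(order #1): fills=none; bids=[-] asks=[#3:3@95]
After op 6 [order #4] limit_buy(price=99, qty=6): fills=#4x#3:3@95; bids=[#4:3@99] asks=[-]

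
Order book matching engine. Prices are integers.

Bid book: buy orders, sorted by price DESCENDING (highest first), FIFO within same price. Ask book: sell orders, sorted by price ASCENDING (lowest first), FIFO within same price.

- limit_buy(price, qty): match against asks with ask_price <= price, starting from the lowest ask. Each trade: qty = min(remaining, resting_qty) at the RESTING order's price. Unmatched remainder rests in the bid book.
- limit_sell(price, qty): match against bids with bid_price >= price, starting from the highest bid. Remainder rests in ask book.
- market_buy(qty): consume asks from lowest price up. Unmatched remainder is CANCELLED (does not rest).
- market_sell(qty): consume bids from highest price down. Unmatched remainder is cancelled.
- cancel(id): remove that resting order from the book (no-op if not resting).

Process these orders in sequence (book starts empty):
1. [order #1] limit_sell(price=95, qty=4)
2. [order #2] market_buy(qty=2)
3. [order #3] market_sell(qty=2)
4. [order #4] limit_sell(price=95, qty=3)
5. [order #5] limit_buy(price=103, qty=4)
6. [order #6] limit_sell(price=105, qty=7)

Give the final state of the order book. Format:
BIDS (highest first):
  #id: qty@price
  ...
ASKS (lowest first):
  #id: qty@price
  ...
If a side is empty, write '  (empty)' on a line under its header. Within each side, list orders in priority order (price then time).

After op 1 [order #1] limit_sell(price=95, qty=4): fills=none; bids=[-] asks=[#1:4@95]
After op 2 [order #2] market_buy(qty=2): fills=#2x#1:2@95; bids=[-] asks=[#1:2@95]
After op 3 [order #3] market_sell(qty=2): fills=none; bids=[-] asks=[#1:2@95]
After op 4 [order #4] limit_sell(price=95, qty=3): fills=none; bids=[-] asks=[#1:2@95 #4:3@95]
After op 5 [order #5] limit_buy(price=103, qty=4): fills=#5x#1:2@95 #5x#4:2@95; bids=[-] asks=[#4:1@95]
After op 6 [order #6] limit_sell(price=105, qty=7): fills=none; bids=[-] asks=[#4:1@95 #6:7@105]

Answer: BIDS (highest first):
  (empty)
ASKS (lowest first):
  #4: 1@95
  #6: 7@105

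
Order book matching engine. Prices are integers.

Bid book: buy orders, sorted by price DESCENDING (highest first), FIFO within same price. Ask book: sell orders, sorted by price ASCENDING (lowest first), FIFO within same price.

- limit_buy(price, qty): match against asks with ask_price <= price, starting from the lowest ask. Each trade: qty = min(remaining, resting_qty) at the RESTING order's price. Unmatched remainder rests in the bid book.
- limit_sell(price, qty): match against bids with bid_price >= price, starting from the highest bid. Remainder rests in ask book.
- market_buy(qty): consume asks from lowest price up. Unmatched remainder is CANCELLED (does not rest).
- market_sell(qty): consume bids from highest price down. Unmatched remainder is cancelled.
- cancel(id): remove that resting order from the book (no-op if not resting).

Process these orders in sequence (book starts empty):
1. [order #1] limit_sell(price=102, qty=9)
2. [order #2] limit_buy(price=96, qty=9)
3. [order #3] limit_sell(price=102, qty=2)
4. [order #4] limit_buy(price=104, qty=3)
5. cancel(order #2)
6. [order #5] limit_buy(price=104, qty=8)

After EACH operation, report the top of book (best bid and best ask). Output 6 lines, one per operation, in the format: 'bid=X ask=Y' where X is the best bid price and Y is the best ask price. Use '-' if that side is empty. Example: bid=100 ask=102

Answer: bid=- ask=102
bid=96 ask=102
bid=96 ask=102
bid=96 ask=102
bid=- ask=102
bid=- ask=-

Derivation:
After op 1 [order #1] limit_sell(price=102, qty=9): fills=none; bids=[-] asks=[#1:9@102]
After op 2 [order #2] limit_buy(price=96, qty=9): fills=none; bids=[#2:9@96] asks=[#1:9@102]
After op 3 [order #3] limit_sell(price=102, qty=2): fills=none; bids=[#2:9@96] asks=[#1:9@102 #3:2@102]
After op 4 [order #4] limit_buy(price=104, qty=3): fills=#4x#1:3@102; bids=[#2:9@96] asks=[#1:6@102 #3:2@102]
After op 5 cancel(order #2): fills=none; bids=[-] asks=[#1:6@102 #3:2@102]
After op 6 [order #5] limit_buy(price=104, qty=8): fills=#5x#1:6@102 #5x#3:2@102; bids=[-] asks=[-]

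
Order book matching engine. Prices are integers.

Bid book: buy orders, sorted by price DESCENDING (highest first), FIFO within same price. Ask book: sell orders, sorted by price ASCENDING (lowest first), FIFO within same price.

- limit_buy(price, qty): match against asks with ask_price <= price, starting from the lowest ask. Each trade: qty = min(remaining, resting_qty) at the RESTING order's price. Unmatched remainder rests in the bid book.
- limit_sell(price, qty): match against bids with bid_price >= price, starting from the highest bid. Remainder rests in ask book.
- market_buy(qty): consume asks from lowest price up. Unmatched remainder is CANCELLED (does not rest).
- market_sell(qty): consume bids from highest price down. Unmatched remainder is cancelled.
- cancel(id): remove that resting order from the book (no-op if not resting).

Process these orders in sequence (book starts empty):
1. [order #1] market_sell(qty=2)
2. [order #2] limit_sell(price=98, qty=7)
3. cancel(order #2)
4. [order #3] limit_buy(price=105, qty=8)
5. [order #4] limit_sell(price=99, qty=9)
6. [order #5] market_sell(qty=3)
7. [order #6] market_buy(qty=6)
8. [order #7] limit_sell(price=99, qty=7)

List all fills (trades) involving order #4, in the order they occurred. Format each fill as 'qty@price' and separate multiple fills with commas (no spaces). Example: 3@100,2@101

Answer: 8@105,1@99

Derivation:
After op 1 [order #1] market_sell(qty=2): fills=none; bids=[-] asks=[-]
After op 2 [order #2] limit_sell(price=98, qty=7): fills=none; bids=[-] asks=[#2:7@98]
After op 3 cancel(order #2): fills=none; bids=[-] asks=[-]
After op 4 [order #3] limit_buy(price=105, qty=8): fills=none; bids=[#3:8@105] asks=[-]
After op 5 [order #4] limit_sell(price=99, qty=9): fills=#3x#4:8@105; bids=[-] asks=[#4:1@99]
After op 6 [order #5] market_sell(qty=3): fills=none; bids=[-] asks=[#4:1@99]
After op 7 [order #6] market_buy(qty=6): fills=#6x#4:1@99; bids=[-] asks=[-]
After op 8 [order #7] limit_sell(price=99, qty=7): fills=none; bids=[-] asks=[#7:7@99]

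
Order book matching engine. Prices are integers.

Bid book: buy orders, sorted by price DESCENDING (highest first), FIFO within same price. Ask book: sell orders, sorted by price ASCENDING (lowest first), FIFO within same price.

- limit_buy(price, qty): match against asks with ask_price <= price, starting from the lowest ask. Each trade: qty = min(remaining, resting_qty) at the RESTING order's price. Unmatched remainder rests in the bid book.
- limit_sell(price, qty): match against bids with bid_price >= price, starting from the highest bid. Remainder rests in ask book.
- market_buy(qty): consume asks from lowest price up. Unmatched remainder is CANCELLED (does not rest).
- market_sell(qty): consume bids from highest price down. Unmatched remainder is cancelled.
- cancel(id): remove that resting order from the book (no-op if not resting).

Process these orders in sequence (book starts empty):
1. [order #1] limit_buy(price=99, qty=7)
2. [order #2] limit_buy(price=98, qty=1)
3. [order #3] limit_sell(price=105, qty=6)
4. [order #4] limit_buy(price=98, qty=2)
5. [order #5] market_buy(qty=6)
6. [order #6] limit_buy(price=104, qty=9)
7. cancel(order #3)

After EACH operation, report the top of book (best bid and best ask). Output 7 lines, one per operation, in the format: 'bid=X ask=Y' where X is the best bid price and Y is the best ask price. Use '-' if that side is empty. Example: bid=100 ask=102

Answer: bid=99 ask=-
bid=99 ask=-
bid=99 ask=105
bid=99 ask=105
bid=99 ask=-
bid=104 ask=-
bid=104 ask=-

Derivation:
After op 1 [order #1] limit_buy(price=99, qty=7): fills=none; bids=[#1:7@99] asks=[-]
After op 2 [order #2] limit_buy(price=98, qty=1): fills=none; bids=[#1:7@99 #2:1@98] asks=[-]
After op 3 [order #3] limit_sell(price=105, qty=6): fills=none; bids=[#1:7@99 #2:1@98] asks=[#3:6@105]
After op 4 [order #4] limit_buy(price=98, qty=2): fills=none; bids=[#1:7@99 #2:1@98 #4:2@98] asks=[#3:6@105]
After op 5 [order #5] market_buy(qty=6): fills=#5x#3:6@105; bids=[#1:7@99 #2:1@98 #4:2@98] asks=[-]
After op 6 [order #6] limit_buy(price=104, qty=9): fills=none; bids=[#6:9@104 #1:7@99 #2:1@98 #4:2@98] asks=[-]
After op 7 cancel(order #3): fills=none; bids=[#6:9@104 #1:7@99 #2:1@98 #4:2@98] asks=[-]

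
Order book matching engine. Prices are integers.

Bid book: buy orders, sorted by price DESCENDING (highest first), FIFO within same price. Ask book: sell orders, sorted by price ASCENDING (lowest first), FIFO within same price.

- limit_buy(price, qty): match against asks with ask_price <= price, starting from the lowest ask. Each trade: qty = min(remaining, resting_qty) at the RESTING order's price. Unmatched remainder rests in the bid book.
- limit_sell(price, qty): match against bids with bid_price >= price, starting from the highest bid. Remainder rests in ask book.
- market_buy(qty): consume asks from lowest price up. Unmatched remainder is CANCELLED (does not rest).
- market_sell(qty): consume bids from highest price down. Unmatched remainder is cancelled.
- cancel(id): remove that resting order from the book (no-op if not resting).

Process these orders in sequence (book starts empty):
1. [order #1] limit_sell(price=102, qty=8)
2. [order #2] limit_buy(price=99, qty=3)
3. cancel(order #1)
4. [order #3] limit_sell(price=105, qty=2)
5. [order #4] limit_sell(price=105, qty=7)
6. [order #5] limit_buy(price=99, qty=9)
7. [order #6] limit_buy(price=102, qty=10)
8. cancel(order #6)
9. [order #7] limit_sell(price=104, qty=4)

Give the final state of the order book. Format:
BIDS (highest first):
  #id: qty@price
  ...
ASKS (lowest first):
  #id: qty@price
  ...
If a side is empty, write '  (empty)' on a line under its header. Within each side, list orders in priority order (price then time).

After op 1 [order #1] limit_sell(price=102, qty=8): fills=none; bids=[-] asks=[#1:8@102]
After op 2 [order #2] limit_buy(price=99, qty=3): fills=none; bids=[#2:3@99] asks=[#1:8@102]
After op 3 cancel(order #1): fills=none; bids=[#2:3@99] asks=[-]
After op 4 [order #3] limit_sell(price=105, qty=2): fills=none; bids=[#2:3@99] asks=[#3:2@105]
After op 5 [order #4] limit_sell(price=105, qty=7): fills=none; bids=[#2:3@99] asks=[#3:2@105 #4:7@105]
After op 6 [order #5] limit_buy(price=99, qty=9): fills=none; bids=[#2:3@99 #5:9@99] asks=[#3:2@105 #4:7@105]
After op 7 [order #6] limit_buy(price=102, qty=10): fills=none; bids=[#6:10@102 #2:3@99 #5:9@99] asks=[#3:2@105 #4:7@105]
After op 8 cancel(order #6): fills=none; bids=[#2:3@99 #5:9@99] asks=[#3:2@105 #4:7@105]
After op 9 [order #7] limit_sell(price=104, qty=4): fills=none; bids=[#2:3@99 #5:9@99] asks=[#7:4@104 #3:2@105 #4:7@105]

Answer: BIDS (highest first):
  #2: 3@99
  #5: 9@99
ASKS (lowest first):
  #7: 4@104
  #3: 2@105
  #4: 7@105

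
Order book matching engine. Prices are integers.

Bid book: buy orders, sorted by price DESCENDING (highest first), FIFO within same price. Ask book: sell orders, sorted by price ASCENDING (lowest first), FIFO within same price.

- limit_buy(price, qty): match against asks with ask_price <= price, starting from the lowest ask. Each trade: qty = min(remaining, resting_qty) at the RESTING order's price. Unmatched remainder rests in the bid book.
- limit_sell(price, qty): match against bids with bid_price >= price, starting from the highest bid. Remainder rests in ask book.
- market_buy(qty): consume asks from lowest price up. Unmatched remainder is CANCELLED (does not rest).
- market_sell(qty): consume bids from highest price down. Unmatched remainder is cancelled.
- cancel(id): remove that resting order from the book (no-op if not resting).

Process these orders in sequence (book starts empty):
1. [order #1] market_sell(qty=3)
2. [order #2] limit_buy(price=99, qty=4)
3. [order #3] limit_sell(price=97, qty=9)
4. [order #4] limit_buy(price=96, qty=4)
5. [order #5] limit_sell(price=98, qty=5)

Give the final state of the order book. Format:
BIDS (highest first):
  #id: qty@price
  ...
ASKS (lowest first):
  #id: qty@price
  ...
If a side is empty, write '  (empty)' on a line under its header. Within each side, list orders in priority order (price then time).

Answer: BIDS (highest first):
  #4: 4@96
ASKS (lowest first):
  #3: 5@97
  #5: 5@98

Derivation:
After op 1 [order #1] market_sell(qty=3): fills=none; bids=[-] asks=[-]
After op 2 [order #2] limit_buy(price=99, qty=4): fills=none; bids=[#2:4@99] asks=[-]
After op 3 [order #3] limit_sell(price=97, qty=9): fills=#2x#3:4@99; bids=[-] asks=[#3:5@97]
After op 4 [order #4] limit_buy(price=96, qty=4): fills=none; bids=[#4:4@96] asks=[#3:5@97]
After op 5 [order #5] limit_sell(price=98, qty=5): fills=none; bids=[#4:4@96] asks=[#3:5@97 #5:5@98]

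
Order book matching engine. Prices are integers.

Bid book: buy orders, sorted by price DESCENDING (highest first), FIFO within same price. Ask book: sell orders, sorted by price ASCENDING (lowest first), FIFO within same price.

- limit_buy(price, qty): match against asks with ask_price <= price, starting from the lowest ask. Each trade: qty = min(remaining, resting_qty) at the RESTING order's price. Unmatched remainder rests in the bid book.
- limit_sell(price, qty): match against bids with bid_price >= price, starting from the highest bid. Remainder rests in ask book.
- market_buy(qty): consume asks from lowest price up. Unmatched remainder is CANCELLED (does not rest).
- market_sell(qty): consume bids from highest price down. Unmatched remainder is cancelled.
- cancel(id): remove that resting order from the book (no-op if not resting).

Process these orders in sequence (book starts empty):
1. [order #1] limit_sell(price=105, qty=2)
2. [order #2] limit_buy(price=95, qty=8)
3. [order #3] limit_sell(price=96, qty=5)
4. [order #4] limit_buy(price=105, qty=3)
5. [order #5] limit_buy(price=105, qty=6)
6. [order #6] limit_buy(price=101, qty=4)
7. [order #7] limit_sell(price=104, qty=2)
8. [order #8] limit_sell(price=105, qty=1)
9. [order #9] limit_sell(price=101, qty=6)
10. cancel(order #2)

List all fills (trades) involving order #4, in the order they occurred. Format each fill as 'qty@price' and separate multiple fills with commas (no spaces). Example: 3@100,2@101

Answer: 3@96

Derivation:
After op 1 [order #1] limit_sell(price=105, qty=2): fills=none; bids=[-] asks=[#1:2@105]
After op 2 [order #2] limit_buy(price=95, qty=8): fills=none; bids=[#2:8@95] asks=[#1:2@105]
After op 3 [order #3] limit_sell(price=96, qty=5): fills=none; bids=[#2:8@95] asks=[#3:5@96 #1:2@105]
After op 4 [order #4] limit_buy(price=105, qty=3): fills=#4x#3:3@96; bids=[#2:8@95] asks=[#3:2@96 #1:2@105]
After op 5 [order #5] limit_buy(price=105, qty=6): fills=#5x#3:2@96 #5x#1:2@105; bids=[#5:2@105 #2:8@95] asks=[-]
After op 6 [order #6] limit_buy(price=101, qty=4): fills=none; bids=[#5:2@105 #6:4@101 #2:8@95] asks=[-]
After op 7 [order #7] limit_sell(price=104, qty=2): fills=#5x#7:2@105; bids=[#6:4@101 #2:8@95] asks=[-]
After op 8 [order #8] limit_sell(price=105, qty=1): fills=none; bids=[#6:4@101 #2:8@95] asks=[#8:1@105]
After op 9 [order #9] limit_sell(price=101, qty=6): fills=#6x#9:4@101; bids=[#2:8@95] asks=[#9:2@101 #8:1@105]
After op 10 cancel(order #2): fills=none; bids=[-] asks=[#9:2@101 #8:1@105]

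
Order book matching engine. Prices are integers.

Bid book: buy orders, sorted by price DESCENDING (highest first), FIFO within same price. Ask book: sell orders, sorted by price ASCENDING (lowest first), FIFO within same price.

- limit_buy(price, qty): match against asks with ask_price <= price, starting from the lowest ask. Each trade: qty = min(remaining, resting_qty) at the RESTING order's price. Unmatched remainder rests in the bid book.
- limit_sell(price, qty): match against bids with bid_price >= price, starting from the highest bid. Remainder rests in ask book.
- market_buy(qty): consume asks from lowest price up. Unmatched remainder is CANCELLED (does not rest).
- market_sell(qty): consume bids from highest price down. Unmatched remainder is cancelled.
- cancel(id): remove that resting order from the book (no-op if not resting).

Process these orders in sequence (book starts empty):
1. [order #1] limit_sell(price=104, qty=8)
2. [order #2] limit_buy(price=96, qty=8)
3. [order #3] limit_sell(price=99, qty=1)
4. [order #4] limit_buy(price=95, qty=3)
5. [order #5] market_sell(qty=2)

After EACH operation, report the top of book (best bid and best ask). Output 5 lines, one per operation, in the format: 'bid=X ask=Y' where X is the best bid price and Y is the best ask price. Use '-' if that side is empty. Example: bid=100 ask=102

After op 1 [order #1] limit_sell(price=104, qty=8): fills=none; bids=[-] asks=[#1:8@104]
After op 2 [order #2] limit_buy(price=96, qty=8): fills=none; bids=[#2:8@96] asks=[#1:8@104]
After op 3 [order #3] limit_sell(price=99, qty=1): fills=none; bids=[#2:8@96] asks=[#3:1@99 #1:8@104]
After op 4 [order #4] limit_buy(price=95, qty=3): fills=none; bids=[#2:8@96 #4:3@95] asks=[#3:1@99 #1:8@104]
After op 5 [order #5] market_sell(qty=2): fills=#2x#5:2@96; bids=[#2:6@96 #4:3@95] asks=[#3:1@99 #1:8@104]

Answer: bid=- ask=104
bid=96 ask=104
bid=96 ask=99
bid=96 ask=99
bid=96 ask=99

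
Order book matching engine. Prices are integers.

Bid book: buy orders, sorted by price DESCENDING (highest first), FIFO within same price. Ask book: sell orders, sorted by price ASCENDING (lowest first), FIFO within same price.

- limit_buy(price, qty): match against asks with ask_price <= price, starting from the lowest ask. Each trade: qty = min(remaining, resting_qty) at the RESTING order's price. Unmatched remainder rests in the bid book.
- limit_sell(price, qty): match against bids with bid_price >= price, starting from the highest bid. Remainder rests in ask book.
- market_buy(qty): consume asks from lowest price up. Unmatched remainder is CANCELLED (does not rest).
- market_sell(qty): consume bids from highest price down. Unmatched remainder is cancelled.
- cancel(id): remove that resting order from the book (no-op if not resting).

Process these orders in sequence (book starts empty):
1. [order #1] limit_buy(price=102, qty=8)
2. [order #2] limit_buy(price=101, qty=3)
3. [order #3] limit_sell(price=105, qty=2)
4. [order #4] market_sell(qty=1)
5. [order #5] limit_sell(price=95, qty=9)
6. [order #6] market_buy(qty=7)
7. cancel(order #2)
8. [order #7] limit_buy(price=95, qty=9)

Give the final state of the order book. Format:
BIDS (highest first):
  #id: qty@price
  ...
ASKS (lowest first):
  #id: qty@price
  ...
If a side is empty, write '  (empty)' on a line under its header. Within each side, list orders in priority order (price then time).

After op 1 [order #1] limit_buy(price=102, qty=8): fills=none; bids=[#1:8@102] asks=[-]
After op 2 [order #2] limit_buy(price=101, qty=3): fills=none; bids=[#1:8@102 #2:3@101] asks=[-]
After op 3 [order #3] limit_sell(price=105, qty=2): fills=none; bids=[#1:8@102 #2:3@101] asks=[#3:2@105]
After op 4 [order #4] market_sell(qty=1): fills=#1x#4:1@102; bids=[#1:7@102 #2:3@101] asks=[#3:2@105]
After op 5 [order #5] limit_sell(price=95, qty=9): fills=#1x#5:7@102 #2x#5:2@101; bids=[#2:1@101] asks=[#3:2@105]
After op 6 [order #6] market_buy(qty=7): fills=#6x#3:2@105; bids=[#2:1@101] asks=[-]
After op 7 cancel(order #2): fills=none; bids=[-] asks=[-]
After op 8 [order #7] limit_buy(price=95, qty=9): fills=none; bids=[#7:9@95] asks=[-]

Answer: BIDS (highest first):
  #7: 9@95
ASKS (lowest first):
  (empty)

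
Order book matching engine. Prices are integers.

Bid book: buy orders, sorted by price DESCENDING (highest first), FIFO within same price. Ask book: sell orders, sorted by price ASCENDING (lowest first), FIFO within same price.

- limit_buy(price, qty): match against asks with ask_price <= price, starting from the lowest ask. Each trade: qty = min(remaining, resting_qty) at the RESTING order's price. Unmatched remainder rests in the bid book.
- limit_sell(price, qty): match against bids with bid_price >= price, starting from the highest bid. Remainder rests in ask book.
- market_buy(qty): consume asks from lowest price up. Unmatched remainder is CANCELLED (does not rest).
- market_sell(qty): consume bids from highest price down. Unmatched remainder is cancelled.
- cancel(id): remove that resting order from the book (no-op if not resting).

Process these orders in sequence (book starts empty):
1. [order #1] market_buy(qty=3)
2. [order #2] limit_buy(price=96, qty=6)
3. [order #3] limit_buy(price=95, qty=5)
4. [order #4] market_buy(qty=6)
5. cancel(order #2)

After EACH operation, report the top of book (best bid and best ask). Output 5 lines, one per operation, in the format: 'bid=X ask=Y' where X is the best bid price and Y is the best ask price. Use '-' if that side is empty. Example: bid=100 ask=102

After op 1 [order #1] market_buy(qty=3): fills=none; bids=[-] asks=[-]
After op 2 [order #2] limit_buy(price=96, qty=6): fills=none; bids=[#2:6@96] asks=[-]
After op 3 [order #3] limit_buy(price=95, qty=5): fills=none; bids=[#2:6@96 #3:5@95] asks=[-]
After op 4 [order #4] market_buy(qty=6): fills=none; bids=[#2:6@96 #3:5@95] asks=[-]
After op 5 cancel(order #2): fills=none; bids=[#3:5@95] asks=[-]

Answer: bid=- ask=-
bid=96 ask=-
bid=96 ask=-
bid=96 ask=-
bid=95 ask=-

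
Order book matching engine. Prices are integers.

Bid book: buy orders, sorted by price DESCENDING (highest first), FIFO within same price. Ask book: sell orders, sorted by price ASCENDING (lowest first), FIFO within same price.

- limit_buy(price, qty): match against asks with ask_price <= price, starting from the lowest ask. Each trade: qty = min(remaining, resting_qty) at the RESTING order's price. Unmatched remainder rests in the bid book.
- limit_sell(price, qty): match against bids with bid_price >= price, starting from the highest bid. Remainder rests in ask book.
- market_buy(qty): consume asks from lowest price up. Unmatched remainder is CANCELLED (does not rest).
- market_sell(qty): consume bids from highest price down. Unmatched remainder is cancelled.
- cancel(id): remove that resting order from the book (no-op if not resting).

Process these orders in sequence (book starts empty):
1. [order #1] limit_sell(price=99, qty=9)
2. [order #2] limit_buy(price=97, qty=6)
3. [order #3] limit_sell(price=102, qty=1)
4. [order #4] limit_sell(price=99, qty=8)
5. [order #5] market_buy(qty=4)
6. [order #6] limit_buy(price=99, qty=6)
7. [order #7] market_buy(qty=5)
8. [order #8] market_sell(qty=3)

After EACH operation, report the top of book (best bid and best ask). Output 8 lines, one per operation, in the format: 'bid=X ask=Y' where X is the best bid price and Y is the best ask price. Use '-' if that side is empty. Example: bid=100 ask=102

Answer: bid=- ask=99
bid=97 ask=99
bid=97 ask=99
bid=97 ask=99
bid=97 ask=99
bid=97 ask=99
bid=97 ask=99
bid=97 ask=99

Derivation:
After op 1 [order #1] limit_sell(price=99, qty=9): fills=none; bids=[-] asks=[#1:9@99]
After op 2 [order #2] limit_buy(price=97, qty=6): fills=none; bids=[#2:6@97] asks=[#1:9@99]
After op 3 [order #3] limit_sell(price=102, qty=1): fills=none; bids=[#2:6@97] asks=[#1:9@99 #3:1@102]
After op 4 [order #4] limit_sell(price=99, qty=8): fills=none; bids=[#2:6@97] asks=[#1:9@99 #4:8@99 #3:1@102]
After op 5 [order #5] market_buy(qty=4): fills=#5x#1:4@99; bids=[#2:6@97] asks=[#1:5@99 #4:8@99 #3:1@102]
After op 6 [order #6] limit_buy(price=99, qty=6): fills=#6x#1:5@99 #6x#4:1@99; bids=[#2:6@97] asks=[#4:7@99 #3:1@102]
After op 7 [order #7] market_buy(qty=5): fills=#7x#4:5@99; bids=[#2:6@97] asks=[#4:2@99 #3:1@102]
After op 8 [order #8] market_sell(qty=3): fills=#2x#8:3@97; bids=[#2:3@97] asks=[#4:2@99 #3:1@102]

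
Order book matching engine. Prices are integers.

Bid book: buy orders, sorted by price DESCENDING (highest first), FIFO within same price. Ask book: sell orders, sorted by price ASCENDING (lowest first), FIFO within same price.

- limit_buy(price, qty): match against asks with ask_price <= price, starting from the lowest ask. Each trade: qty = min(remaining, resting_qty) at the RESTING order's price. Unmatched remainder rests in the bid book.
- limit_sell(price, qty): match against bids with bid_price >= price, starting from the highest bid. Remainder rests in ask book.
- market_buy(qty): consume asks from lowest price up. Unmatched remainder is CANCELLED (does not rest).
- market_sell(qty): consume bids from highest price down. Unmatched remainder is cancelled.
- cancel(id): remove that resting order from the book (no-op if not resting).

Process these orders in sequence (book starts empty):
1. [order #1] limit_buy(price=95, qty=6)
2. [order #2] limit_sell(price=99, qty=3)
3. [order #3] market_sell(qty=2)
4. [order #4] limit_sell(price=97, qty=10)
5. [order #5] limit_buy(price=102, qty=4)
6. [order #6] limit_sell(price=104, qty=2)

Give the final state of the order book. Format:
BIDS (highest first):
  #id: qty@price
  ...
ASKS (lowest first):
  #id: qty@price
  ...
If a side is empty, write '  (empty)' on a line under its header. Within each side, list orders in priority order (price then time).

Answer: BIDS (highest first):
  #1: 4@95
ASKS (lowest first):
  #4: 6@97
  #2: 3@99
  #6: 2@104

Derivation:
After op 1 [order #1] limit_buy(price=95, qty=6): fills=none; bids=[#1:6@95] asks=[-]
After op 2 [order #2] limit_sell(price=99, qty=3): fills=none; bids=[#1:6@95] asks=[#2:3@99]
After op 3 [order #3] market_sell(qty=2): fills=#1x#3:2@95; bids=[#1:4@95] asks=[#2:3@99]
After op 4 [order #4] limit_sell(price=97, qty=10): fills=none; bids=[#1:4@95] asks=[#4:10@97 #2:3@99]
After op 5 [order #5] limit_buy(price=102, qty=4): fills=#5x#4:4@97; bids=[#1:4@95] asks=[#4:6@97 #2:3@99]
After op 6 [order #6] limit_sell(price=104, qty=2): fills=none; bids=[#1:4@95] asks=[#4:6@97 #2:3@99 #6:2@104]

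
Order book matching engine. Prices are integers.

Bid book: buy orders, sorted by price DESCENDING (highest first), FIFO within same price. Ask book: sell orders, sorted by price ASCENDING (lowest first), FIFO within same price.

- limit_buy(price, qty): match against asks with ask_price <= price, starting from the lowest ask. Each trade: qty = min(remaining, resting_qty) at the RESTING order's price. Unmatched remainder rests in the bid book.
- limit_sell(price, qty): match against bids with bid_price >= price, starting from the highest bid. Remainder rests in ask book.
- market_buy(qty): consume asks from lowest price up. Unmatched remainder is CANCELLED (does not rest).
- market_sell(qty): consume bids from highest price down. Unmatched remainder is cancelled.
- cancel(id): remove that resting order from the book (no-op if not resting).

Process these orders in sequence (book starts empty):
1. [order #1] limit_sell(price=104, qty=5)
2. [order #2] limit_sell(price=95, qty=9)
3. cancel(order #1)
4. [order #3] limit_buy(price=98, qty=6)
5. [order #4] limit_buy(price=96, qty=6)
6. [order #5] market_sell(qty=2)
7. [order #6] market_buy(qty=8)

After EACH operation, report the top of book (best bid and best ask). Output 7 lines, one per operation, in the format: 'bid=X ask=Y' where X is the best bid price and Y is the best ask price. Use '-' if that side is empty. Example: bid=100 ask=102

After op 1 [order #1] limit_sell(price=104, qty=5): fills=none; bids=[-] asks=[#1:5@104]
After op 2 [order #2] limit_sell(price=95, qty=9): fills=none; bids=[-] asks=[#2:9@95 #1:5@104]
After op 3 cancel(order #1): fills=none; bids=[-] asks=[#2:9@95]
After op 4 [order #3] limit_buy(price=98, qty=6): fills=#3x#2:6@95; bids=[-] asks=[#2:3@95]
After op 5 [order #4] limit_buy(price=96, qty=6): fills=#4x#2:3@95; bids=[#4:3@96] asks=[-]
After op 6 [order #5] market_sell(qty=2): fills=#4x#5:2@96; bids=[#4:1@96] asks=[-]
After op 7 [order #6] market_buy(qty=8): fills=none; bids=[#4:1@96] asks=[-]

Answer: bid=- ask=104
bid=- ask=95
bid=- ask=95
bid=- ask=95
bid=96 ask=-
bid=96 ask=-
bid=96 ask=-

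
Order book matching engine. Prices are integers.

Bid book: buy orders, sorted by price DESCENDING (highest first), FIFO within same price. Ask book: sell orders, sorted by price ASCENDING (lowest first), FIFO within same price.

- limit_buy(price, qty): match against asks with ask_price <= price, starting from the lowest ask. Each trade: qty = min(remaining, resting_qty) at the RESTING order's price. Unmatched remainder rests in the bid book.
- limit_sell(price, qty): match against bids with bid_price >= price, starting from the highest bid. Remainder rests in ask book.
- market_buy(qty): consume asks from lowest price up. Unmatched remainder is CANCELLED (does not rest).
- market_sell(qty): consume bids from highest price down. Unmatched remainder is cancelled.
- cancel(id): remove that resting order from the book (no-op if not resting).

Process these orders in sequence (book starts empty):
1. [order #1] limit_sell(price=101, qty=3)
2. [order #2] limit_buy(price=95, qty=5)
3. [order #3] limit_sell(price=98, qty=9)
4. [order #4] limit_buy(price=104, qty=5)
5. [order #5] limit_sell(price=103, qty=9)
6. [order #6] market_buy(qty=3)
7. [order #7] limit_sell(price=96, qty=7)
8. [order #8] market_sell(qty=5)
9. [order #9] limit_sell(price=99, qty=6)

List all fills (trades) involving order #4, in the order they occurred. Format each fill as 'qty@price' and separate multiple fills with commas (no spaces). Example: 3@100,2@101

After op 1 [order #1] limit_sell(price=101, qty=3): fills=none; bids=[-] asks=[#1:3@101]
After op 2 [order #2] limit_buy(price=95, qty=5): fills=none; bids=[#2:5@95] asks=[#1:3@101]
After op 3 [order #3] limit_sell(price=98, qty=9): fills=none; bids=[#2:5@95] asks=[#3:9@98 #1:3@101]
After op 4 [order #4] limit_buy(price=104, qty=5): fills=#4x#3:5@98; bids=[#2:5@95] asks=[#3:4@98 #1:3@101]
After op 5 [order #5] limit_sell(price=103, qty=9): fills=none; bids=[#2:5@95] asks=[#3:4@98 #1:3@101 #5:9@103]
After op 6 [order #6] market_buy(qty=3): fills=#6x#3:3@98; bids=[#2:5@95] asks=[#3:1@98 #1:3@101 #5:9@103]
After op 7 [order #7] limit_sell(price=96, qty=7): fills=none; bids=[#2:5@95] asks=[#7:7@96 #3:1@98 #1:3@101 #5:9@103]
After op 8 [order #8] market_sell(qty=5): fills=#2x#8:5@95; bids=[-] asks=[#7:7@96 #3:1@98 #1:3@101 #5:9@103]
After op 9 [order #9] limit_sell(price=99, qty=6): fills=none; bids=[-] asks=[#7:7@96 #3:1@98 #9:6@99 #1:3@101 #5:9@103]

Answer: 5@98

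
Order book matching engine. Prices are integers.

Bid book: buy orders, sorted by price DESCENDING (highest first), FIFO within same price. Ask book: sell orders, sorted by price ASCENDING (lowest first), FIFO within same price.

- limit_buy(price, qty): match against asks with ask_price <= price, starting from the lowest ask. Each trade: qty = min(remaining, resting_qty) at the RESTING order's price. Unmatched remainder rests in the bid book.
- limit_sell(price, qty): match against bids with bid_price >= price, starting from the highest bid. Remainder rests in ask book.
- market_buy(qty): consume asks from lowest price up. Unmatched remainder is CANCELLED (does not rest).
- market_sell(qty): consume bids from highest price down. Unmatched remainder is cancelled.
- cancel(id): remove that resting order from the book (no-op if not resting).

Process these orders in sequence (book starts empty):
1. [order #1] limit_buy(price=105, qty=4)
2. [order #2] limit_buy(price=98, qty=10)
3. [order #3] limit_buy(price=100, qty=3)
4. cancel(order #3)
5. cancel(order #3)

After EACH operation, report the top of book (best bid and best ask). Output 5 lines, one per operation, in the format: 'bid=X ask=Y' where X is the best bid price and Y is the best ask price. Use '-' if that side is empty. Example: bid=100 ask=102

After op 1 [order #1] limit_buy(price=105, qty=4): fills=none; bids=[#1:4@105] asks=[-]
After op 2 [order #2] limit_buy(price=98, qty=10): fills=none; bids=[#1:4@105 #2:10@98] asks=[-]
After op 3 [order #3] limit_buy(price=100, qty=3): fills=none; bids=[#1:4@105 #3:3@100 #2:10@98] asks=[-]
After op 4 cancel(order #3): fills=none; bids=[#1:4@105 #2:10@98] asks=[-]
After op 5 cancel(order #3): fills=none; bids=[#1:4@105 #2:10@98] asks=[-]

Answer: bid=105 ask=-
bid=105 ask=-
bid=105 ask=-
bid=105 ask=-
bid=105 ask=-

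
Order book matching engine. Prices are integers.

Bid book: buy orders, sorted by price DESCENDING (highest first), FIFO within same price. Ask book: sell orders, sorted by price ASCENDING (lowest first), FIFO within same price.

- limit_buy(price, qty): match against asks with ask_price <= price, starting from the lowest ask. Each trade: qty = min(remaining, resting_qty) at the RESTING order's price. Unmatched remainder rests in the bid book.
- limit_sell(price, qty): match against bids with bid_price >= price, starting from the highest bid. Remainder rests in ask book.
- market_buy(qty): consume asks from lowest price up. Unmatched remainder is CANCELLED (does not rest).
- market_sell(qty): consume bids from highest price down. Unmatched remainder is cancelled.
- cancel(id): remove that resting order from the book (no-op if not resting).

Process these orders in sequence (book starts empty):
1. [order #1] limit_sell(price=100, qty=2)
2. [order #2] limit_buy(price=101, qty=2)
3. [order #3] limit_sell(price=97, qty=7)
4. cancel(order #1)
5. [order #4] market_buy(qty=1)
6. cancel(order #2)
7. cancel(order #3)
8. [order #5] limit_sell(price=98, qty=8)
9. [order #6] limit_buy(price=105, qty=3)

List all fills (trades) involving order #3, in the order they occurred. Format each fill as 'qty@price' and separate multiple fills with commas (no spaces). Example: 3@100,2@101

Answer: 1@97

Derivation:
After op 1 [order #1] limit_sell(price=100, qty=2): fills=none; bids=[-] asks=[#1:2@100]
After op 2 [order #2] limit_buy(price=101, qty=2): fills=#2x#1:2@100; bids=[-] asks=[-]
After op 3 [order #3] limit_sell(price=97, qty=7): fills=none; bids=[-] asks=[#3:7@97]
After op 4 cancel(order #1): fills=none; bids=[-] asks=[#3:7@97]
After op 5 [order #4] market_buy(qty=1): fills=#4x#3:1@97; bids=[-] asks=[#3:6@97]
After op 6 cancel(order #2): fills=none; bids=[-] asks=[#3:6@97]
After op 7 cancel(order #3): fills=none; bids=[-] asks=[-]
After op 8 [order #5] limit_sell(price=98, qty=8): fills=none; bids=[-] asks=[#5:8@98]
After op 9 [order #6] limit_buy(price=105, qty=3): fills=#6x#5:3@98; bids=[-] asks=[#5:5@98]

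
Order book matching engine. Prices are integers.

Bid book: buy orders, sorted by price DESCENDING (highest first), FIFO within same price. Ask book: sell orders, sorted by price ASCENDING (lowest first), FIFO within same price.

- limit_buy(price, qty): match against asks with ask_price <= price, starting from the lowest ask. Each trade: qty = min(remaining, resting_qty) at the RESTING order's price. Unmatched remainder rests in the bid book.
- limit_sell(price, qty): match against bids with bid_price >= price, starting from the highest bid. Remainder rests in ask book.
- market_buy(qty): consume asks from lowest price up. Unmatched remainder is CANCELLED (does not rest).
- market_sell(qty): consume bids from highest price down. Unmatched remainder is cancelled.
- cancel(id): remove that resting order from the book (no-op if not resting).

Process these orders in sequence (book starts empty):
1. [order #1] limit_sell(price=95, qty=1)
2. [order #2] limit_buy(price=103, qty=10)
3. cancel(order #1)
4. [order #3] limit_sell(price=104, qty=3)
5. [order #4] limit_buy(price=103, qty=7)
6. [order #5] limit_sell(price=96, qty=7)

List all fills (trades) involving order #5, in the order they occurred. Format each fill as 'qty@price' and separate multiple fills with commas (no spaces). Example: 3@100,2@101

Answer: 7@103

Derivation:
After op 1 [order #1] limit_sell(price=95, qty=1): fills=none; bids=[-] asks=[#1:1@95]
After op 2 [order #2] limit_buy(price=103, qty=10): fills=#2x#1:1@95; bids=[#2:9@103] asks=[-]
After op 3 cancel(order #1): fills=none; bids=[#2:9@103] asks=[-]
After op 4 [order #3] limit_sell(price=104, qty=3): fills=none; bids=[#2:9@103] asks=[#3:3@104]
After op 5 [order #4] limit_buy(price=103, qty=7): fills=none; bids=[#2:9@103 #4:7@103] asks=[#3:3@104]
After op 6 [order #5] limit_sell(price=96, qty=7): fills=#2x#5:7@103; bids=[#2:2@103 #4:7@103] asks=[#3:3@104]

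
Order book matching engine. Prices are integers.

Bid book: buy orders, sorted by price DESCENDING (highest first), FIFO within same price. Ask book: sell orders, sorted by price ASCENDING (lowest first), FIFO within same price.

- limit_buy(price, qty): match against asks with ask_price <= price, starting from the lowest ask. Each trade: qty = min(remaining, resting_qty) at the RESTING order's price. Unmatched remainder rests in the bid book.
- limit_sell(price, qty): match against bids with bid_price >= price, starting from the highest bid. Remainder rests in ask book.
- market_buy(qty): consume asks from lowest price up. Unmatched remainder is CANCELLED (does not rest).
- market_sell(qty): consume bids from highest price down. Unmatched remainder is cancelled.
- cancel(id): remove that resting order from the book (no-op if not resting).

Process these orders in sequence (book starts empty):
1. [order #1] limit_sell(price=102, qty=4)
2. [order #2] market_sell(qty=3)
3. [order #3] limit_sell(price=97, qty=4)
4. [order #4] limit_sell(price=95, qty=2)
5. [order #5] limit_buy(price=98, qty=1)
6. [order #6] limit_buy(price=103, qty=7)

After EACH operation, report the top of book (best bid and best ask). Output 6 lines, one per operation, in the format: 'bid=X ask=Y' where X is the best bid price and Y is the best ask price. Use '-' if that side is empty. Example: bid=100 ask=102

After op 1 [order #1] limit_sell(price=102, qty=4): fills=none; bids=[-] asks=[#1:4@102]
After op 2 [order #2] market_sell(qty=3): fills=none; bids=[-] asks=[#1:4@102]
After op 3 [order #3] limit_sell(price=97, qty=4): fills=none; bids=[-] asks=[#3:4@97 #1:4@102]
After op 4 [order #4] limit_sell(price=95, qty=2): fills=none; bids=[-] asks=[#4:2@95 #3:4@97 #1:4@102]
After op 5 [order #5] limit_buy(price=98, qty=1): fills=#5x#4:1@95; bids=[-] asks=[#4:1@95 #3:4@97 #1:4@102]
After op 6 [order #6] limit_buy(price=103, qty=7): fills=#6x#4:1@95 #6x#3:4@97 #6x#1:2@102; bids=[-] asks=[#1:2@102]

Answer: bid=- ask=102
bid=- ask=102
bid=- ask=97
bid=- ask=95
bid=- ask=95
bid=- ask=102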